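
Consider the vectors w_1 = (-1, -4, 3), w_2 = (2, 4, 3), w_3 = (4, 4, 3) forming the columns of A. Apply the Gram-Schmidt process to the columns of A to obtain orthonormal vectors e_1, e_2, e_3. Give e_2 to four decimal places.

e_2 = (0.3251, 0.5141, 0.7938)

e_1 = w_1/‖w_1‖ = (-1, -4, 3)/5.0990 = (-0.1961, -0.7845, 0.5883).
r_{12} = e_1·w_2 = -1.7650.
u_2 = w_2 + 1.7650·e_1 = (1.6538, 2.6154, 4.0385).
‖u_2‖ = 5.0877, so e_2 = (0.3251, 0.5141, 0.7938).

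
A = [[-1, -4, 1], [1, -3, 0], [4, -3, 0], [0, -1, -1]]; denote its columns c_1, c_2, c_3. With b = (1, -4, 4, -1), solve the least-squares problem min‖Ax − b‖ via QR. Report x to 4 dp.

e_1 = c_1/‖c_1‖ = (-1, 1, 4, 0)/4.2426 = (-0.2357, 0.2357, 0.9428, 0.0000).
r_{12} = e_1·c_2 = -2.5927.
u_2 = c_2 + 2.5927·e_1 = (-4.6111, -2.3889, -0.5556, -1.0000).
‖u_2‖ = 5.3177, so e_2 = (-0.8671, -0.4492, -0.1045, -0.1881).
r_{13} = e_1·c_3 = -0.2357; r_{23} = e_2·c_3 = -0.6791.
u_3 = c_3 + 0.2357·e_1 + 0.6791·e_2 = (0.3556, -0.2495, 0.1513, -1.1277).
‖u_3‖ = 1.2179, so e_3 = (0.2920, -0.2049, 0.1242, -0.9259).
Qᵀb = (2.5927, 0.7000, 2.5342).
Back-substitute: x_3 = 2.5342/1.2179 = 2.0808.
x_2 = (0.7000 + 0.6791·2.0808)/5.3177 = 0.3974.
x_1 = (2.5927 + 2.5927·0.3974 + 0.2357·2.0808)/4.2426 = 0.9695.

x = (0.9695, 0.3974, 2.0808)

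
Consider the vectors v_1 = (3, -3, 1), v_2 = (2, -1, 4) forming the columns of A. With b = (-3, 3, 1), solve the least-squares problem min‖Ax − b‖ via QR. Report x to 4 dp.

e_1 = v_1/‖v_1‖ = (3, -3, 1)/4.3589 = (0.6882, -0.6882, 0.2294).
r_{12} = e_1·v_2 = 2.9824.
u_2 = v_2 − 2.9824·e_1 = (-0.0526, 1.0526, 3.3158).
‖u_2‖ = 3.4793, so e_2 = (-0.0151, 0.3025, 0.9530).
Qᵀb = (-3.9001, 1.9060).
Back-substitute: x_2 = 1.9060/3.4793 = 0.5478.
x_1 = (-3.9001 − 2.9824·0.5478)/4.3589 = -1.2696.

x = (-1.2696, 0.5478)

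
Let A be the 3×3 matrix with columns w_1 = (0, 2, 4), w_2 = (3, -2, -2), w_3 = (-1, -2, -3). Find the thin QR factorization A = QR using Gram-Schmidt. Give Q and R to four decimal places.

w_1 = (0, 2, 4); ‖w_1‖ = 4.4721, so e_1 = (0.0000, 0.4472, 0.8944).
e_1·w_2 = 0.0000·3 + 0.4472·(-2) + 0.8944·(-2) = -2.6833.
u_2 = w_2 + 2.6833·e_1 = (3.0000, -0.8000, 0.4000).
‖u_2‖ = 3.1305, so e_2 = (0.9583, -0.2556, 0.1278).
e_1·w_3 = 0.0000·(-1) + 0.4472·(-2) + 0.8944·(-3) = -3.5777; e_2·w_3 = 0.9583·(-1) + (-0.2556)·(-2) + 0.1278·(-3) = -0.8305.
u_3 = w_3 + 3.5777·e_1 + 0.8305·e_2 = (-0.2041, -0.6122, 0.3061).
‖u_3‖ = 0.7143, so e_3 = (-0.2857, -0.8571, 0.4286).

Q = [[0.0000, 0.9583, -0.2857], [0.4472, -0.2556, -0.8571], [0.8944, 0.1278, 0.4286]], R = [[4.4721, -2.6833, -3.5777], [0.0000, 3.1305, -0.8305], [0.0000, 0.0000, 0.7143]]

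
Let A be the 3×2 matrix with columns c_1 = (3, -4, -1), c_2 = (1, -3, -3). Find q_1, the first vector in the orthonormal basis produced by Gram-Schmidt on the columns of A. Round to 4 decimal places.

c_1 = (3, -4, -1); ‖c_1‖ = 5.0990, so q_1 = (0.5883, -0.7845, -0.1961).

q_1 = (0.5883, -0.7845, -0.1961)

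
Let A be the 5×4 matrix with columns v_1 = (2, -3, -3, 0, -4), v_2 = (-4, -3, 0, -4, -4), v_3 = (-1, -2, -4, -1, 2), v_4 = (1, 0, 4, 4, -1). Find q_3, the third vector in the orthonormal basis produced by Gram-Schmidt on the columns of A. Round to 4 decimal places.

q_1 = v_1/‖v_1‖ = (2, -3, -3, 0, -4)/6.1644 = (0.3244, -0.4867, -0.4867, 0.0000, -0.6489).
r_{12} = q_1·v_2 = 2.7578.
u_2 = v_2 − 2.7578·q_1 = (-4.8947, -1.6579, 1.3421, -4.0000, -2.2105).
‖u_2‖ = 7.0281, so q_2 = (-0.6964, -0.2359, 0.1910, -0.5691, -0.3145).
r_{13} = q_1·v_3 = 1.2978; r_{23} = q_2·v_3 = 0.3445.
u_3 = v_3 − 1.2978·q_1 − 0.3445·q_2 = (-1.1811, -1.2872, -3.4342, -0.8039, 2.9505).
‖u_3‖ = 4.9191, so q_3 = (-0.2401, -0.2617, -0.6981, -0.1634, 0.5998).

q_3 = (-0.2401, -0.2617, -0.6981, -0.1634, 0.5998)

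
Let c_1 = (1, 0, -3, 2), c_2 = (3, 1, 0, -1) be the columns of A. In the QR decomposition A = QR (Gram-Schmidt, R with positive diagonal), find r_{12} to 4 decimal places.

r_{12} = 0.2673

e_1 = c_1/‖c_1‖ = (1, 0, -3, 2)/3.7417 = (0.2673, 0.0000, -0.8018, 0.5345).
r_{12} = e_1·c_2 = 0.2673.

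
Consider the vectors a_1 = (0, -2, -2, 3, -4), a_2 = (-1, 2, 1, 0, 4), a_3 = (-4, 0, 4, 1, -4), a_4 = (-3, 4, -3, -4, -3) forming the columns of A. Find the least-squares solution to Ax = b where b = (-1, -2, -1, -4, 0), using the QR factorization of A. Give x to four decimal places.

x = (-0.8003, -0.9860, -0.0883, 0.1553)

a_1 = (0, -2, -2, 3, -4); ‖a_1‖ = 5.7446, so e_1 = (0.0000, -0.3482, -0.3482, 0.5222, -0.6963).
e_1·a_2 = 0.0000·(-1) + (-0.3482)·2 + (-0.3482)·1 + 0.5222·0 + (-0.6963)·4 = -3.8297.
u_2 = a_2 + 3.8297·e_1 = (-1.0000, 0.6667, -0.3333, 2.0000, 1.3333).
‖u_2‖ = 2.7080, so e_2 = (-0.3693, 0.2462, -0.1231, 0.7385, 0.4924).
e_1·a_3 = 0.0000·(-4) + (-0.3482)·0 + (-0.3482)·4 + 0.5222·1 + (-0.6963)·(-4) = 1.9149; e_2·a_3 = (-0.3693)·(-4) + 0.2462·0 + (-0.1231)·4 + 0.7385·1 + 0.4924·(-4) = -0.2462.
u_3 = a_3 − 1.9149·e_1 + 0.2462·e_2 = (-4.0909, 0.7273, 4.6364, 0.1818, -2.5455).
‖u_3‖ = 6.7285, so e_3 = (-0.6080, 0.1081, 0.6891, 0.0270, -0.3783).
e_1·a_4 = 0.0000·(-3) + (-0.3482)·4 + (-0.3482)·(-3) + 0.5222·(-4) + (-0.6963)·(-3) = -0.3482; e_2·a_4 = (-0.3693)·(-3) + 0.2462·4 + (-0.1231)·(-3) + 0.7385·(-4) + 0.4924·(-3) = -1.9695; e_3·a_4 = (-0.6080)·(-3) + 0.1081·4 + 0.6891·(-3) + 0.0270·(-4) + (-0.3783)·(-3) = 1.2160.
u_4 = a_4 + 0.3482·e_1 + 1.9695·e_2 − 1.2160·e_3 = (-2.9880, 4.2322, -4.2015, -2.3965, -1.8127).
‖u_4‖ = 7.3158, so e_4 = (-0.4084, 0.5785, -0.5743, -0.3276, -0.2478).
Qᵀb = (-1.0445, -2.9542, -0.4053, 1.1360).
Back-substitute: x_4 = 1.1360/7.3158 = 0.1553.
x_3 = (-0.4053 − 1.2160·0.1553)/6.7285 = -0.0883.
x_2 = (-2.9542 + 0.2462·(-0.0883) + 1.9695·0.1553)/2.7080 = -0.9860.
x_1 = (-1.0445 + 3.8297·(-0.9860) − 1.9149·(-0.0883) + 0.3482·0.1553)/5.7446 = -0.8003.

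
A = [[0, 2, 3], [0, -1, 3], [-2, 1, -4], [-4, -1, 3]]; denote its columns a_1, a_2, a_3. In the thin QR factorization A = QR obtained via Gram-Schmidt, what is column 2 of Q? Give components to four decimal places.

e_2 = (0.7670, -0.3835, 0.4602, -0.2301)

a_1 = (0, 0, -2, -4); ‖a_1‖ = 4.4721, so e_1 = (0.0000, 0.0000, -0.4472, -0.8944).
e_1·a_2 = 0.0000·2 + 0.0000·(-1) + (-0.4472)·1 + (-0.8944)·(-1) = 0.4472.
u_2 = a_2 − 0.4472·e_1 = (2.0000, -1.0000, 1.2000, -0.6000).
‖u_2‖ = 2.6077, so e_2 = (0.7670, -0.3835, 0.4602, -0.2301).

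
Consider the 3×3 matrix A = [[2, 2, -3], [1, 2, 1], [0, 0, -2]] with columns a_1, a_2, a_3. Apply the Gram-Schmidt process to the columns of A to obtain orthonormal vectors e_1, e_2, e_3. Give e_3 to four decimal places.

e_3 = (0.0000, 0.0000, -1.0000)

e_1 = a_1/‖a_1‖ = (2, 1, 0)/2.2361 = (0.8944, 0.4472, 0.0000).
r_{12} = e_1·a_2 = 2.6833.
u_2 = a_2 − 2.6833·e_1 = (-0.4000, 0.8000, 0.0000).
‖u_2‖ = 0.8944, so e_2 = (-0.4472, 0.8944, 0.0000).
r_{13} = e_1·a_3 = -2.2361; r_{23} = e_2·a_3 = 2.2361.
u_3 = a_3 + 2.2361·e_1 − 2.2361·e_2 = (0.0000, 0.0000, -2.0000).
‖u_3‖ = 2.0000, so e_3 = (0.0000, 0.0000, -1.0000).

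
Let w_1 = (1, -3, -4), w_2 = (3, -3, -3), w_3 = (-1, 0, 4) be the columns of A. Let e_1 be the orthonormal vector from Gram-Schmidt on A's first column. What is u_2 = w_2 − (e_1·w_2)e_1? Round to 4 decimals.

e_1 = w_1/‖w_1‖ = (1, -3, -4)/5.0990 = (0.1961, -0.5883, -0.7845).
r_{12} = e_1·w_2 = 4.7068.
u_2 = w_2 − 4.7068·e_1 = (2.0769, -0.2308, 0.6923).

u_2 = (2.0769, -0.2308, 0.6923)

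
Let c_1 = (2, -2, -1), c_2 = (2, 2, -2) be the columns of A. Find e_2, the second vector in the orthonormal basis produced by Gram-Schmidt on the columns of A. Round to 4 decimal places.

e_2 = (0.4576, 0.7191, -0.5230)

c_1 = (2, -2, -1); ‖c_1‖ = 3.0000, so e_1 = (0.6667, -0.6667, -0.3333).
e_1·c_2 = 0.6667·2 + (-0.6667)·2 + (-0.3333)·(-2) = 0.6667.
u_2 = c_2 − 0.6667·e_1 = (1.5556, 2.4444, -1.7778).
‖u_2‖ = 3.3993, so e_2 = (0.4576, 0.7191, -0.5230).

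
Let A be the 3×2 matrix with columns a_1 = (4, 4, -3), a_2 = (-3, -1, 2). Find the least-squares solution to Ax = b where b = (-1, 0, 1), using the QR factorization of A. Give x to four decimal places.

x = (0.1333, 0.5667)

a_1 = (4, 4, -3); ‖a_1‖ = 6.4031, so e_1 = (0.6247, 0.6247, -0.4685).
e_1·a_2 = 0.6247·(-3) + 0.6247·(-1) + (-0.4685)·2 = -3.4358.
u_2 = a_2 + 3.4358·e_1 = (-0.8537, 1.1463, 0.3902).
‖u_2‖ = 1.4816, so e_2 = (-0.5762, 0.7737, 0.2634).
Qᵀb = (-1.0932, 0.8396).
Back-substitute: x_2 = 0.8396/1.4816 = 0.5667.
x_1 = (-1.0932 + 3.4358·0.5667)/6.4031 = 0.1333.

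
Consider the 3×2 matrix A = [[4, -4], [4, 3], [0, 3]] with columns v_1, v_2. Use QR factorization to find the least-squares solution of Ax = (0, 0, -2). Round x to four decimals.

v_1 = (4, 4, 0); ‖v_1‖ = 5.6569, so e_1 = (0.7071, 0.7071, 0.0000).
e_1·v_2 = 0.7071·(-4) + 0.7071·3 + 0.0000·3 = -0.7071.
u_2 = v_2 + 0.7071·e_1 = (-3.5000, 3.5000, 3.0000).
‖u_2‖ = 5.7879, so e_2 = (-0.6047, 0.6047, 0.5183).
Qᵀb = (0.0000, -1.0366).
Back-substitute: x_2 = -1.0366/5.7879 = -0.1791.
x_1 = (0.0000 + 0.7071·(-0.1791))/5.6569 = -0.0224.

x = (-0.0224, -0.1791)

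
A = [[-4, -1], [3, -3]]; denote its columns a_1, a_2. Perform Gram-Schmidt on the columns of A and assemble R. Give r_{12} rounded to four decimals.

r_{12} = -1.0000

a_1 = (-4, 3); ‖a_1‖ = 5.0000, so q_1 = (-0.8000, 0.6000).
r_{12} = q_1·a_2 = -1.0000.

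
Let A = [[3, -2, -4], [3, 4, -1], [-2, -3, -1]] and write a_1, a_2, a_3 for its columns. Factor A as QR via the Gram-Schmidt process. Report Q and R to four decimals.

a_1 = (3, 3, -2); ‖a_1‖ = 4.6904, so e_1 = (0.6396, 0.6396, -0.4264).
e_1·a_2 = 0.6396·(-2) + 0.6396·4 + (-0.4264)·(-3) = 2.5584.
u_2 = a_2 − 2.5584·e_1 = (-3.6364, 2.3636, -1.9091).
‖u_2‖ = 4.7386, so e_2 = (-0.7674, 0.4988, -0.4029).
e_1·a_3 = 0.6396·(-4) + 0.6396·(-1) + (-0.4264)·(-1) = -2.7716; e_2·a_3 = (-0.7674)·(-4) + 0.4988·(-1) + (-0.4029)·(-1) = 2.9736.
u_3 = a_3 + 2.7716·e_1 − 2.9736·e_2 = (0.0547, -0.7105, -0.9838).
‖u_3‖ = 1.2148, so e_3 = (0.0450, -0.5849, -0.8099).

Q = [[0.6396, -0.7674, 0.0450], [0.6396, 0.4988, -0.5849], [-0.4264, -0.4029, -0.8099]], R = [[4.6904, 2.5584, -2.7716], [0.0000, 4.7386, 2.9736], [0.0000, 0.0000, 1.2148]]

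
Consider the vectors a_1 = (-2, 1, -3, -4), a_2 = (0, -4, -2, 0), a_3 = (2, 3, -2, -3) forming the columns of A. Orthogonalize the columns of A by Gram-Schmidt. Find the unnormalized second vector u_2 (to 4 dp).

a_1 = (-2, 1, -3, -4); ‖a_1‖ = 5.4772, so e_1 = (-0.3651, 0.1826, -0.5477, -0.7303).
e_1·a_2 = (-0.3651)·0 + 0.1826·(-4) + (-0.5477)·(-2) + (-0.7303)·0 = 0.3651.
u_2 = a_2 − 0.3651·e_1 = (0.1333, -4.0667, -1.8000, 0.2667).

u_2 = (0.1333, -4.0667, -1.8000, 0.2667)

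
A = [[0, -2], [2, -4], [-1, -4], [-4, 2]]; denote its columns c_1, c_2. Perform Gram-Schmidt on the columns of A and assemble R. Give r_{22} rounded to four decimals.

r_{22} = 5.7570

c_1 = (0, 2, -1, -4); ‖c_1‖ = 4.5826, so e_1 = (0.0000, 0.4364, -0.2182, -0.8729).
e_1·c_2 = 0.0000·(-2) + 0.4364·(-4) + (-0.2182)·(-4) + (-0.8729)·2 = -2.6186.
u_2 = c_2 + 2.6186·e_1 = (-2.0000, -2.8571, -4.5714, -0.2857).
r_{22} = ‖u_2‖ = 5.7570.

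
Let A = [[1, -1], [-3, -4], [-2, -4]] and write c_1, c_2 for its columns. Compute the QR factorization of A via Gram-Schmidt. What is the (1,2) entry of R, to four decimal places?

c_1 = (1, -3, -2); ‖c_1‖ = 3.7417, so e_1 = (0.2673, -0.8018, -0.5345).
r_{12} = e_1·c_2 = 5.0780.

r_{12} = 5.0780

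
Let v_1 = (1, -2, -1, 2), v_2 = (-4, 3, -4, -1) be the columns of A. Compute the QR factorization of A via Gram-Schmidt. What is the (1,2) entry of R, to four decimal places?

r_{12} = -2.5298

v_1 = (1, -2, -1, 2); ‖v_1‖ = 3.1623, so e_1 = (0.3162, -0.6325, -0.3162, 0.6325).
r_{12} = e_1·v_2 = -2.5298.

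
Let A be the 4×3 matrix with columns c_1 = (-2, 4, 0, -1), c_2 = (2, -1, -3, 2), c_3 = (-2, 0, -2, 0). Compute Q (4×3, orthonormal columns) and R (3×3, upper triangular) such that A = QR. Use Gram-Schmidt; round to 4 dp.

Q = [[-0.4364, 0.2879, -0.7815], [0.8729, 0.2487, -0.4170], [0.0000, -0.8245, -0.4520], [-0.2182, 0.4188, -0.1050]], R = [[4.5826, -2.1822, 0.8729], [0.0000, 3.6384, 1.0732], [0.0000, 0.0000, 2.4670]]

c_1 = (-2, 4, 0, -1); ‖c_1‖ = 4.5826, so q_1 = (-0.4364, 0.8729, 0.0000, -0.2182).
q_1·c_2 = (-0.4364)·2 + 0.8729·(-1) + 0.0000·(-3) + (-0.2182)·2 = -2.1822.
u_2 = c_2 + 2.1822·q_1 = (1.0476, 0.9048, -3.0000, 1.5238).
‖u_2‖ = 3.6384, so q_2 = (0.2879, 0.2487, -0.8245, 0.4188).
q_1·c_3 = (-0.4364)·(-2) + 0.8729·0 + 0.0000·(-2) + (-0.2182)·0 = 0.8729; q_2·c_3 = 0.2879·(-2) + 0.2487·0 + (-0.8245)·(-2) + 0.4188·0 = 1.0732.
u_3 = c_3 − 0.8729·q_1 − 1.0732·q_2 = (-1.9281, -1.0288, -1.1151, -0.2590).
‖u_3‖ = 2.4670, so q_3 = (-0.7815, -0.4170, -0.4520, -0.1050).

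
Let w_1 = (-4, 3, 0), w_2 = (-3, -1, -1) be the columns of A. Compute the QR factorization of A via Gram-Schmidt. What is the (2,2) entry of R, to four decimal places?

r_{22} = 2.7857

w_1 = (-4, 3, 0); ‖w_1‖ = 5.0000, so e_1 = (-0.8000, 0.6000, 0.0000).
e_1·w_2 = (-0.8000)·(-3) + 0.6000·(-1) + 0.0000·(-1) = 1.8000.
u_2 = w_2 − 1.8000·e_1 = (-1.5600, -2.0800, -1.0000).
r_{22} = ‖u_2‖ = 2.7857.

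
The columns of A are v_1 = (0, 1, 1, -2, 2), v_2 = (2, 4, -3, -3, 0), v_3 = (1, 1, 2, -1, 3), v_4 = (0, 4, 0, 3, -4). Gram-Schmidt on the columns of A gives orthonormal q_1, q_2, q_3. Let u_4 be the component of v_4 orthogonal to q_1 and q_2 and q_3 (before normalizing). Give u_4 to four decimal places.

u_4 = (-1.6355, 3.3776, 2.3346, 1.0785, -1.7776)

q_1 = v_1/‖v_1‖ = (0, 1, 1, -2, 2)/3.1623 = (0.0000, 0.3162, 0.3162, -0.6325, 0.6325).
r_{12} = q_1·v_2 = 2.2136.
u_2 = v_2 − 2.2136·q_1 = (2.0000, 3.3000, -3.7000, -1.6000, -1.4000).
‖u_2‖ = 5.7533, so q_2 = (0.3476, 0.5736, -0.6431, -0.2781, -0.2433).
r_{13} = q_1·v_3 = 3.4785; r_{23} = q_2·v_3 = -0.8169.
u_3 = v_3 − 3.4785·q_1 + 0.8169·q_2 = (1.2840, 0.3686, 0.3746, 0.9728, 0.6012).
‖u_3‖ = 1.7980, so q_3 = (0.7141, 0.2050, 0.2084, 0.5411, 0.3344).
r_{14} = q_1·v_4 = -3.1623; r_{24} = q_2·v_4 = 2.4334; r_{34} = q_3·v_4 = 1.1057.
u_4 = v_4 + 3.1623·q_1 − 2.4334·q_2 − 1.1057·q_3 = (-1.6355, 3.3776, 2.3346, 1.0785, -1.7776).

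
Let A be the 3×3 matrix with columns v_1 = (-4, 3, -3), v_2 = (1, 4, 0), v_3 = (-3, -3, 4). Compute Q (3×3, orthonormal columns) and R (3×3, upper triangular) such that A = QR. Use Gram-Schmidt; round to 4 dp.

Q = [[-0.6860, 0.4993, -0.5293], [0.5145, 0.8472, 0.1323], [-0.5145, 0.1815, 0.8381]], R = [[5.8310, 1.3720, -1.5435], [0.0000, 3.8881, -3.3132], [0.0000, 0.0000, 4.5431]]

v_1 = (-4, 3, -3); ‖v_1‖ = 5.8310, so q_1 = (-0.6860, 0.5145, -0.5145).
q_1·v_2 = (-0.6860)·1 + 0.5145·4 + (-0.5145)·0 = 1.3720.
u_2 = v_2 − 1.3720·q_1 = (1.9412, 3.2941, 0.7059).
‖u_2‖ = 3.8881, so q_2 = (0.4993, 0.8472, 0.1815).
q_1·v_3 = (-0.6860)·(-3) + 0.5145·(-3) + (-0.5145)·4 = -1.5435; q_2·v_3 = 0.4993·(-3) + 0.8472·(-3) + 0.1815·4 = -3.3132.
u_3 = v_3 + 1.5435·q_1 + 3.3132·q_2 = (-2.4047, 0.6012, 3.8074).
‖u_3‖ = 4.5431, so q_3 = (-0.5293, 0.1323, 0.8381).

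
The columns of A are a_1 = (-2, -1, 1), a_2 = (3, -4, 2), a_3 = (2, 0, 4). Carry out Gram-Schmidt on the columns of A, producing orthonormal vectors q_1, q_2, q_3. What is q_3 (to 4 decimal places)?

q_3 = (0.1516, 0.5307, 0.8339)

q_1 = a_1/‖a_1‖ = (-2, -1, 1)/2.4495 = (-0.8165, -0.4082, 0.4082).
r_{12} = q_1·a_2 = 0.0000.
u_2 = a_2 − 0.0000·q_1 = (3.0000, -4.0000, 2.0000).
‖u_2‖ = 5.3852, so q_2 = (0.5571, -0.7428, 0.3714).
r_{13} = q_1·a_3 = 0.0000; r_{23} = q_2·a_3 = 2.5997.
u_3 = a_3 + 0.0000·q_1 − 2.5997·q_2 = (0.5517, 1.9310, 3.0345).
‖u_3‖ = 3.6389, so q_3 = (0.1516, 0.5307, 0.8339).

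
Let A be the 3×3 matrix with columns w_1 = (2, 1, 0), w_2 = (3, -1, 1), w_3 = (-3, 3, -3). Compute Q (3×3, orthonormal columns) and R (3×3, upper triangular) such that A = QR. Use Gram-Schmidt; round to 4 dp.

q_1 = w_1/‖w_1‖ = (2, 1, 0)/2.2361 = (0.8944, 0.4472, 0.0000).
r_{12} = q_1·w_2 = 2.2361.
u_2 = w_2 − 2.2361·q_1 = (1.0000, -2.0000, 1.0000).
‖u_2‖ = 2.4495, so q_2 = (0.4082, -0.8165, 0.4082).
r_{13} = q_1·w_3 = -1.3416; r_{23} = q_2·w_3 = -4.8990.
u_3 = w_3 + 1.3416·q_1 + 4.8990·q_2 = (0.2000, -0.4000, -1.0000).
‖u_3‖ = 1.0954, so q_3 = (0.1826, -0.3651, -0.9129).

Q = [[0.8944, 0.4082, 0.1826], [0.4472, -0.8165, -0.3651], [0.0000, 0.4082, -0.9129]], R = [[2.2361, 2.2361, -1.3416], [0.0000, 2.4495, -4.8990], [0.0000, 0.0000, 1.0954]]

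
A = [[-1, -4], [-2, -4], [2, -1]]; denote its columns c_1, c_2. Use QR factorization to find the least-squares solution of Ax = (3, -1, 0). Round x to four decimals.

c_1 = (-1, -2, 2); ‖c_1‖ = 3.0000, so e_1 = (-0.3333, -0.6667, 0.6667).
e_1·c_2 = (-0.3333)·(-4) + (-0.6667)·(-4) + 0.6667·(-1) = 3.3333.
u_2 = c_2 − 3.3333·e_1 = (-2.8889, -1.7778, -3.2222).
‖u_2‖ = 4.6786, so e_2 = (-0.6175, -0.3800, -0.6887).
Qᵀb = (-0.3333, -1.4724).
Back-substitute: x_2 = -1.4724/4.6786 = -0.3147.
x_1 = (-0.3333 − 3.3333·(-0.3147))/3.0000 = 0.2386.

x = (0.2386, -0.3147)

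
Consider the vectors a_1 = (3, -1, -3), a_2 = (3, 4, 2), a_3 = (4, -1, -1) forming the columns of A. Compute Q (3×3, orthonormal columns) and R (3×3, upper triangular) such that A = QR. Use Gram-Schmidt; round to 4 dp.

Q = [[0.6882, 0.5869, 0.4264], [-0.2294, 0.7337, -0.6396], [-0.6882, 0.3424, 0.6396]], R = [[4.3589, -0.2294, 3.6707], [0.0000, 5.3803, 1.2717], [0.0000, 0.0000, 1.7056]]

a_1 = (3, -1, -3); ‖a_1‖ = 4.3589, so e_1 = (0.6882, -0.2294, -0.6882).
e_1·a_2 = 0.6882·3 + (-0.2294)·4 + (-0.6882)·2 = -0.2294.
u_2 = a_2 + 0.2294·e_1 = (3.1579, 3.9474, 1.8421).
‖u_2‖ = 5.3803, so e_2 = (0.5869, 0.7337, 0.3424).
e_1·a_3 = 0.6882·4 + (-0.2294)·(-1) + (-0.6882)·(-1) = 3.6707; e_2·a_3 = 0.5869·4 + 0.7337·(-1) + 0.3424·(-1) = 1.2717.
u_3 = a_3 − 3.6707·e_1 − 1.2717·e_2 = (0.7273, -1.0909, 1.0909).
‖u_3‖ = 1.7056, so e_3 = (0.4264, -0.6396, 0.6396).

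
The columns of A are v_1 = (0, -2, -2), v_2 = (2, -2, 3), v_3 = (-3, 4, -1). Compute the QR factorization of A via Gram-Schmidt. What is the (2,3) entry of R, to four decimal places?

r_{23} = -4.5544

e_1 = v_1/‖v_1‖ = (0, -2, -2)/2.8284 = (0.0000, -0.7071, -0.7071).
r_{12} = e_1·v_2 = -0.7071.
u_2 = v_2 + 0.7071·e_1 = (2.0000, -2.5000, 2.5000).
‖u_2‖ = 4.0620, so e_2 = (0.4924, -0.6155, 0.6155).
r_{23} = e_2·v_3 = -4.5544.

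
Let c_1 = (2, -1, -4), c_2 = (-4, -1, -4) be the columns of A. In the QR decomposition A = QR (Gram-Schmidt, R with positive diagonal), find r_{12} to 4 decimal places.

r_{12} = 1.9640

c_1 = (2, -1, -4); ‖c_1‖ = 4.5826, so e_1 = (0.4364, -0.2182, -0.8729).
r_{12} = e_1·c_2 = 1.9640.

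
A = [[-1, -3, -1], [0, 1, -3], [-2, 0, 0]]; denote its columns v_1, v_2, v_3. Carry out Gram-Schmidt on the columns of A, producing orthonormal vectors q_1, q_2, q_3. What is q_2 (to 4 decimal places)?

v_1 = (-1, 0, -2); ‖v_1‖ = 2.2361, so q_1 = (-0.4472, 0.0000, -0.8944).
q_1·v_2 = (-0.4472)·(-3) + 0.0000·1 + (-0.8944)·0 = 1.3416.
u_2 = v_2 − 1.3416·q_1 = (-2.4000, 1.0000, 1.2000).
‖u_2‖ = 2.8636, so q_2 = (-0.8381, 0.3492, 0.4191).

q_2 = (-0.8381, 0.3492, 0.4191)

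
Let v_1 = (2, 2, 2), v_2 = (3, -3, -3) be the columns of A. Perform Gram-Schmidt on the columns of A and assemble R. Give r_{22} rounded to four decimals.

r_{22} = 4.8990

v_1 = (2, 2, 2); ‖v_1‖ = 3.4641, so e_1 = (0.5774, 0.5774, 0.5774).
e_1·v_2 = 0.5774·3 + 0.5774·(-3) + 0.5774·(-3) = -1.7321.
u_2 = v_2 + 1.7321·e_1 = (4.0000, -2.0000, -2.0000).
r_{22} = ‖u_2‖ = 4.8990.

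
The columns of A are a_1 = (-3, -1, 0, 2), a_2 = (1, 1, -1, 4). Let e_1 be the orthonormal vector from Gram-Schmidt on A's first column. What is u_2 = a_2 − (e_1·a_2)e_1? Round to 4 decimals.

u_2 = (1.8571, 1.2857, -1.0000, 3.4286)

e_1 = a_1/‖a_1‖ = (-3, -1, 0, 2)/3.7417 = (-0.8018, -0.2673, 0.0000, 0.5345).
r_{12} = e_1·a_2 = 1.0690.
u_2 = a_2 − 1.0690·e_1 = (1.8571, 1.2857, -1.0000, 3.4286).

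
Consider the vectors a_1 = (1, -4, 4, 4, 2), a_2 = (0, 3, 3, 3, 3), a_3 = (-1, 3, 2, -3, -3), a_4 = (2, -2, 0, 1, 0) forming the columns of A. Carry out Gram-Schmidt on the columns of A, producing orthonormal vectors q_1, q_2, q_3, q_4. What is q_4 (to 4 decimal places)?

q_4 = (0.9572, 0.1749, -0.0184, 0.0644, -0.2208)

a_1 = (1, -4, 4, 4, 2); ‖a_1‖ = 7.2801, so q_1 = (0.1374, -0.5494, 0.5494, 0.5494, 0.2747).
q_1·a_2 = 0.1374·0 + (-0.5494)·3 + 0.5494·3 + 0.5494·3 + 0.2747·3 = 2.4725.
u_2 = a_2 − 2.4725·q_1 = (-0.3396, 4.3585, 1.6415, 1.6415, 2.3208).
‖u_2‖ = 5.4669, so q_2 = (-0.0621, 0.7973, 0.3003, 0.3003, 0.4245).
q_1·a_3 = 0.1374·(-1) + (-0.5494)·3 + 0.5494·2 + 0.5494·(-3) + 0.2747·(-3) = -3.1593; q_2·a_3 = (-0.0621)·(-1) + 0.7973·3 + 0.3003·2 + 0.3003·(-3) + 0.4245·(-3) = 0.8801.
u_3 = a_3 + 3.1593·q_1 − 0.8801·q_2 = (-0.5114, 0.5625, 3.4716, -1.5284, -2.5057).
‖u_3‖ = 4.6092, so q_3 = (-0.1109, 0.1220, 0.7532, -0.3316, -0.5436).
q_1·a_4 = 0.1374·2 + (-0.5494)·(-2) + 0.5494·0 + 0.5494·1 + 0.2747·0 = 1.9230; q_2·a_4 = (-0.0621)·2 + 0.7973·(-2) + 0.3003·0 + 0.3003·1 + 0.4245·0 = -1.4185; q_3·a_4 = (-0.1109)·2 + 0.1220·(-2) + 0.7532·0 + (-0.3316)·1 + (-0.5436)·0 = -0.7976.
u_4 = a_4 − 1.9230·q_1 + 1.4185·q_2 + 0.7976·q_3 = (1.5592, 0.2848, -0.0300, 0.1048, -0.3597).
‖u_4‖ = 1.6290, so q_4 = (0.9572, 0.1749, -0.0184, 0.0644, -0.2208).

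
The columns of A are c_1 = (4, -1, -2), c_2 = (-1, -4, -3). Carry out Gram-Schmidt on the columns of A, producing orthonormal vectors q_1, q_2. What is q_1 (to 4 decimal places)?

c_1 = (4, -1, -2); ‖c_1‖ = 4.5826, so q_1 = (0.8729, -0.2182, -0.4364).

q_1 = (0.8729, -0.2182, -0.4364)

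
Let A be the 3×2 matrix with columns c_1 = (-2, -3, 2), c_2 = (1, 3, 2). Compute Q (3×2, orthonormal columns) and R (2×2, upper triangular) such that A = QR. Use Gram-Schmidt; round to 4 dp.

Q = [[-0.4851, 0.0529], [-0.7276, 0.5293], [0.4851, 0.8468]], R = [[4.1231, -1.6977], [0.0000, 3.3343]]

c_1 = (-2, -3, 2); ‖c_1‖ = 4.1231, so e_1 = (-0.4851, -0.7276, 0.4851).
e_1·c_2 = (-0.4851)·1 + (-0.7276)·3 + 0.4851·2 = -1.6977.
u_2 = c_2 + 1.6977·e_1 = (0.1765, 1.7647, 2.8235).
‖u_2‖ = 3.3343, so e_2 = (0.0529, 0.5293, 0.8468).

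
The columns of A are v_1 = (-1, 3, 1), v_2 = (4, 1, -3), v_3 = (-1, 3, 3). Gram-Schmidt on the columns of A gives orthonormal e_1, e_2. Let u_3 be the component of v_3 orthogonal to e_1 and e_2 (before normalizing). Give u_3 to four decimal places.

u_3 = (0.9630, -0.0963, 1.2519)

e_1 = v_1/‖v_1‖ = (-1, 3, 1)/3.3166 = (-0.3015, 0.9045, 0.3015).
r_{12} = e_1·v_2 = -1.2060.
u_2 = v_2 + 1.2060·e_1 = (3.6364, 2.0909, -2.6364).
‖u_2‖ = 4.9543, so e_2 = (0.7340, 0.4220, -0.5321).
r_{13} = e_1·v_3 = 3.9196; r_{23} = e_2·v_3 = -1.0643.
u_3 = v_3 − 3.9196·e_1 + 1.0643·e_2 = (0.9630, -0.0963, 1.2519).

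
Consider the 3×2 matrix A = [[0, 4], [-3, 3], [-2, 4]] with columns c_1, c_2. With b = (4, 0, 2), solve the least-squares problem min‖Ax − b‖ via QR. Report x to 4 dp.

e_1 = c_1/‖c_1‖ = (0, -3, -2)/3.6056 = (0.0000, -0.8321, -0.5547).
r_{12} = e_1·c_2 = -4.7150.
u_2 = c_2 + 4.7150·e_1 = (4.0000, -0.9231, 1.3846).
‖u_2‖ = 4.3323, so e_2 = (0.9233, -0.2131, 0.3196).
Qᵀb = (-1.1094, 4.3323).
Back-substitute: x_2 = 4.3323/4.3323 = 1.0000.
x_1 = (-1.1094 + 4.7150·1.0000)/3.6056 = 1.0000.

x = (1.0000, 1.0000)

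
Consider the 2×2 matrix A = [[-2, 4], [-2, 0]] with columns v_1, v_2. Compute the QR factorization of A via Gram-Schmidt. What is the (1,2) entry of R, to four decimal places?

r_{12} = -2.8284

q_1 = v_1/‖v_1‖ = (-2, -2)/2.8284 = (-0.7071, -0.7071).
r_{12} = q_1·v_2 = -2.8284.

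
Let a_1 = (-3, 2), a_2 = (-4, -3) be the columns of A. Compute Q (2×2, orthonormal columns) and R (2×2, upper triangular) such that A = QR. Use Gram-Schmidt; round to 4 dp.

Q = [[-0.8321, -0.5547], [0.5547, -0.8321]], R = [[3.6056, 1.6641], [0.0000, 4.7150]]

a_1 = (-3, 2); ‖a_1‖ = 3.6056, so e_1 = (-0.8321, 0.5547).
e_1·a_2 = (-0.8321)·(-4) + 0.5547·(-3) = 1.6641.
u_2 = a_2 − 1.6641·e_1 = (-2.6154, -3.9231).
‖u_2‖ = 4.7150, so e_2 = (-0.5547, -0.8321).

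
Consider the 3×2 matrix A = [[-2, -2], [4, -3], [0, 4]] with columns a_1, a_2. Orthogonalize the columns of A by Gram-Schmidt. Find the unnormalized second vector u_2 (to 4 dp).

e_1 = a_1/‖a_1‖ = (-2, 4, 0)/4.4721 = (-0.4472, 0.8944, 0.0000).
r_{12} = e_1·a_2 = -1.7889.
u_2 = a_2 + 1.7889·e_1 = (-2.8000, -1.4000, 4.0000).

u_2 = (-2.8000, -1.4000, 4.0000)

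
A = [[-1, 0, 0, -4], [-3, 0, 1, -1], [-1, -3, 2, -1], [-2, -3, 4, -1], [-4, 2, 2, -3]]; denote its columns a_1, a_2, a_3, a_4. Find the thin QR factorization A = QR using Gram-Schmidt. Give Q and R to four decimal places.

Q = [[-0.1796, 0.0069, -0.4008, -0.8617], [-0.5388, 0.0206, -0.5931, 0.4895], [-0.1796, -0.6332, -0.2907, -0.0369], [-0.3592, -0.6263, 0.5269, -0.0436], [-0.7184, 0.4542, 0.3542, -0.1207]], R = [[5.5678, 0.1796, -3.7717, 3.9513], [0.0000, 4.6870, -2.8425, -0.1514], [0.0000, 0.0000, 1.6415, 0.8972], [0.0000, 0.0000, 0.0000, 3.3999]]

a_1 = (-1, -3, -1, -2, -4); ‖a_1‖ = 5.5678, so q_1 = (-0.1796, -0.5388, -0.1796, -0.3592, -0.7184).
q_1·a_2 = (-0.1796)·0 + (-0.5388)·0 + (-0.1796)·(-3) + (-0.3592)·(-3) + (-0.7184)·2 = 0.1796.
u_2 = a_2 − 0.1796·q_1 = (0.0323, 0.0968, -2.9677, -2.9355, 2.1290).
‖u_2‖ = 4.6870, so q_2 = (0.0069, 0.0206, -0.6332, -0.6263, 0.4542).
q_1·a_3 = (-0.1796)·0 + (-0.5388)·1 + (-0.1796)·2 + (-0.3592)·4 + (-0.7184)·2 = -3.7717; q_2·a_3 = 0.0069·0 + 0.0206·1 + (-0.6332)·2 + (-0.6263)·4 + 0.4542·2 = -2.8425.
u_3 = a_3 + 3.7717·q_1 + 2.8425·q_2 = (-0.6579, -0.9736, -0.4772, 0.8649, 0.5815).
‖u_3‖ = 1.6415, so q_3 = (-0.4008, -0.5931, -0.2907, 0.5269, 0.3542).
q_1·a_4 = (-0.1796)·(-4) + (-0.5388)·(-1) + (-0.1796)·(-1) + (-0.3592)·(-1) + (-0.7184)·(-3) = 3.9513; q_2·a_4 = 0.0069·(-4) + 0.0206·(-1) + (-0.6332)·(-1) + (-0.6263)·(-1) + 0.4542·(-3) = -0.1514; q_3·a_4 = (-0.4008)·(-4) + (-0.5931)·(-1) + (-0.2907)·(-1) + 0.5269·(-1) + 0.3542·(-3) = 0.8972.
u_4 = a_4 − 3.9513·q_1 + 0.1514·q_2 − 0.8972·q_3 = (-2.9297, 1.6643, -0.1253, -0.1482, -0.4104).
‖u_4‖ = 3.3999, so q_4 = (-0.8617, 0.4895, -0.0369, -0.0436, -0.1207).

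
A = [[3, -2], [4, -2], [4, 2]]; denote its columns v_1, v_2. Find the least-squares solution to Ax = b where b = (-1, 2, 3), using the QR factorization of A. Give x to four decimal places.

x = (0.5000, 0.5833)

q_1 = v_1/‖v_1‖ = (3, 4, 4)/6.4031 = (0.4685, 0.6247, 0.6247).
r_{12} = q_1·v_2 = -0.9370.
u_2 = v_2 + 0.9370·q_1 = (-1.5610, -1.4146, 2.5854).
‖u_2‖ = 3.3350, so q_2 = (-0.4681, -0.4242, 0.7752).
Qᵀb = (2.6550, 1.9454).
Back-substitute: x_2 = 1.9454/3.3350 = 0.5833.
x_1 = (2.6550 + 0.9370·0.5833)/6.4031 = 0.5000.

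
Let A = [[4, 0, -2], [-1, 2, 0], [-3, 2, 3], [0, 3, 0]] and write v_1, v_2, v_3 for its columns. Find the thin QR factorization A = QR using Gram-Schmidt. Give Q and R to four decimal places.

Q = [[0.7845, 0.3228, 0.4052], [-0.1961, 0.4438, -0.5474], [-0.5883, 0.2824, 0.7228], [0.0000, 0.7868, -0.1169]], R = [[5.0990, -1.5689, -3.3340], [0.0000, 3.8129, 0.2017], [0.0000, 0.0000, 1.3579]]

v_1 = (4, -1, -3, 0); ‖v_1‖ = 5.0990, so q_1 = (0.7845, -0.1961, -0.5883, 0.0000).
q_1·v_2 = 0.7845·0 + (-0.1961)·2 + (-0.5883)·2 + 0.0000·3 = -1.5689.
u_2 = v_2 + 1.5689·q_1 = (1.2308, 1.6923, 1.0769, 3.0000).
‖u_2‖ = 3.8129, so q_2 = (0.3228, 0.4438, 0.2824, 0.7868).
q_1·v_3 = 0.7845·(-2) + (-0.1961)·0 + (-0.5883)·3 + 0.0000·0 = -3.3340; q_2·v_3 = 0.3228·(-2) + 0.4438·0 + 0.2824·3 + 0.7868·0 = 0.2017.
u_3 = v_3 + 3.3340·q_1 − 0.2017·q_2 = (0.5503, -0.7434, 0.9815, -0.1587).
‖u_3‖ = 1.3579, so q_3 = (0.4052, -0.5474, 0.7228, -0.1169).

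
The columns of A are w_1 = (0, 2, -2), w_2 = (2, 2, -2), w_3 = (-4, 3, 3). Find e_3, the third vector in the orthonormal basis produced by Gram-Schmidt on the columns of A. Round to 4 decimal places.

e_3 = (0.0000, 0.7071, 0.7071)

w_1 = (0, 2, -2); ‖w_1‖ = 2.8284, so e_1 = (0.0000, 0.7071, -0.7071).
e_1·w_2 = 0.0000·2 + 0.7071·2 + (-0.7071)·(-2) = 2.8284.
u_2 = w_2 − 2.8284·e_1 = (2.0000, 0.0000, 0.0000).
‖u_2‖ = 2.0000, so e_2 = (1.0000, 0.0000, 0.0000).
e_1·w_3 = 0.0000·(-4) + 0.7071·3 + (-0.7071)·3 = 0.0000; e_2·w_3 = 1.0000·(-4) + 0.0000·3 + (0.0000)·3 = -4.0000.
u_3 = w_3 + 0.0000·e_1 + 4.0000·e_2 = (0.0000, 3.0000, 3.0000).
‖u_3‖ = 4.2426, so e_3 = (0.0000, 0.7071, 0.7071).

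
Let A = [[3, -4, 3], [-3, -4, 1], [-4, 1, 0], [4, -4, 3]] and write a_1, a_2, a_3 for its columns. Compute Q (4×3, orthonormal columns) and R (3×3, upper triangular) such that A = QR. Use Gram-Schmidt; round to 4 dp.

Q = [[0.4243, -0.4373, 0.3561], [-0.4243, -0.8121, -0.3978], [-0.5657, -0.0937, 0.8095], [0.5657, -0.3748, 0.2441]], R = [[7.0711, -2.8284, 2.5456], [0.0000, 6.4031, -3.2484], [0.0000, 0.0000, 1.4028]]

a_1 = (3, -3, -4, 4); ‖a_1‖ = 7.0711, so q_1 = (0.4243, -0.4243, -0.5657, 0.5657).
q_1·a_2 = 0.4243·(-4) + (-0.4243)·(-4) + (-0.5657)·1 + 0.5657·(-4) = -2.8284.
u_2 = a_2 + 2.8284·q_1 = (-2.8000, -5.2000, -0.6000, -2.4000).
‖u_2‖ = 6.4031, so q_2 = (-0.4373, -0.8121, -0.0937, -0.3748).
q_1·a_3 = 0.4243·3 + (-0.4243)·1 + (-0.5657)·0 + 0.5657·3 = 2.5456; q_2·a_3 = (-0.4373)·3 + (-0.8121)·1 + (-0.0937)·0 + (-0.3748)·3 = -3.2484.
u_3 = a_3 − 2.5456·q_1 + 3.2484·q_2 = (0.4995, -0.5580, 1.1356, 0.3424).
‖u_3‖ = 1.4028, so q_3 = (0.3561, -0.3978, 0.8095, 0.2441).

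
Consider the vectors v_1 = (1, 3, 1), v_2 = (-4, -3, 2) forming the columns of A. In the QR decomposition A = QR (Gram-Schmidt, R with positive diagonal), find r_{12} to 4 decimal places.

v_1 = (1, 3, 1); ‖v_1‖ = 3.3166, so e_1 = (0.3015, 0.9045, 0.3015).
r_{12} = e_1·v_2 = -3.3166.

r_{12} = -3.3166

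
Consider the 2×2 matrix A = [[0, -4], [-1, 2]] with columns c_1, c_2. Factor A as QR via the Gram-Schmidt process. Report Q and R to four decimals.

c_1 = (0, -1); ‖c_1‖ = 1.0000, so e_1 = (0.0000, -1.0000).
e_1·c_2 = 0.0000·(-4) + (-1.0000)·2 = -2.0000.
u_2 = c_2 + 2.0000·e_1 = (-4.0000, 0.0000).
‖u_2‖ = 4.0000, so e_2 = (-1.0000, 0.0000).

Q = [[0.0000, -1.0000], [-1.0000, 0.0000]], R = [[1.0000, -2.0000], [0.0000, 4.0000]]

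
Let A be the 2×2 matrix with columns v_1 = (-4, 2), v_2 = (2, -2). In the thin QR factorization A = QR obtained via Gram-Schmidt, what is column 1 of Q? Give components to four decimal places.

e_1 = (-0.8944, 0.4472)

v_1 = (-4, 2); ‖v_1‖ = 4.4721, so e_1 = (-0.8944, 0.4472).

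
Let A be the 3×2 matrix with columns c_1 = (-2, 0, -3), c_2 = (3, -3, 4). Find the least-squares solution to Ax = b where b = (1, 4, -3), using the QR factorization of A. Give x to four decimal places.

c_1 = (-2, 0, -3); ‖c_1‖ = 3.6056, so q_1 = (-0.5547, 0.0000, -0.8321).
q_1·c_2 = (-0.5547)·3 + 0.0000·(-3) + (-0.8321)·4 = -4.9923.
u_2 = c_2 + 4.9923·q_1 = (0.2308, -3.0000, -0.1538).
‖u_2‖ = 3.0128, so q_2 = (0.0766, -0.9958, -0.0511).
Qᵀb = (1.9415, -3.7532).
Back-substitute: x_2 = -3.7532/3.0128 = -1.2458.
x_1 = (1.9415 + 4.9923·(-1.2458))/3.6056 = -1.1864.

x = (-1.1864, -1.2458)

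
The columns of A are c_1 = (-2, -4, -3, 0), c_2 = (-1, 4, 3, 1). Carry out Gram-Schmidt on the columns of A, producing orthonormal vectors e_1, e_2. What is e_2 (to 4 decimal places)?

e_1 = c_1/‖c_1‖ = (-2, -4, -3, 0)/5.3852 = (-0.3714, -0.7428, -0.5571, 0.0000).
r_{12} = e_1·c_2 = -4.2710.
u_2 = c_2 + 4.2710·e_1 = (-2.5862, 0.8276, 0.6207, 1.0000).
‖u_2‖ = 2.9595, so e_2 = (-0.8739, 0.2796, 0.2097, 0.3379).

e_2 = (-0.8739, 0.2796, 0.2097, 0.3379)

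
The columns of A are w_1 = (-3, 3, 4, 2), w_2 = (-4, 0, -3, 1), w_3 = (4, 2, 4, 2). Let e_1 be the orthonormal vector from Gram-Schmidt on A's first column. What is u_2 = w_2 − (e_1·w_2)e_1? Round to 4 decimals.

u_2 = (-3.8421, -0.1579, -3.2105, 0.8947)

w_1 = (-3, 3, 4, 2); ‖w_1‖ = 6.1644, so e_1 = (-0.4867, 0.4867, 0.6489, 0.3244).
e_1·w_2 = (-0.4867)·(-4) + 0.4867·0 + 0.6489·(-3) + 0.3244·1 = 0.3244.
u_2 = w_2 − 0.3244·e_1 = (-3.8421, -0.1579, -3.2105, 0.8947).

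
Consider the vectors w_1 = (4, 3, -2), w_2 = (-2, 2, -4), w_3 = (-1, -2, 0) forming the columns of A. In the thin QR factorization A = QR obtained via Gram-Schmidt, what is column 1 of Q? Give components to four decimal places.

e_1 = (0.7428, 0.5571, -0.3714)

e_1 = w_1/‖w_1‖ = (4, 3, -2)/5.3852 = (0.7428, 0.5571, -0.3714).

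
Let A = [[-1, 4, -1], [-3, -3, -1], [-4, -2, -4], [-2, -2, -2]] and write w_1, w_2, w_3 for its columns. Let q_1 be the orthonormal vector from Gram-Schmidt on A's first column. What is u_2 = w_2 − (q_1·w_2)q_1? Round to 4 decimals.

w_1 = (-1, -3, -4, -2); ‖w_1‖ = 5.4772, so q_1 = (-0.1826, -0.5477, -0.7303, -0.3651).
q_1·w_2 = (-0.1826)·4 + (-0.5477)·(-3) + (-0.7303)·(-2) + (-0.3651)·(-2) = 3.1038.
u_2 = w_2 − 3.1038·q_1 = (4.5667, -1.3000, 0.2667, -0.8667).

u_2 = (4.5667, -1.3000, 0.2667, -0.8667)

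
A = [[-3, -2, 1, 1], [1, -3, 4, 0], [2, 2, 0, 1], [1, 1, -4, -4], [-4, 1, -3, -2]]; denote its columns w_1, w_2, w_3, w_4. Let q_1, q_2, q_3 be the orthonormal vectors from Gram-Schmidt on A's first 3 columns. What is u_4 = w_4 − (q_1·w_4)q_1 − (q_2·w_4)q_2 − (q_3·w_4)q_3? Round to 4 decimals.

q_1 = w_1/‖w_1‖ = (-3, 1, 2, 1, -4)/5.5678 = (-0.5388, 0.1796, 0.3592, 0.1796, -0.7184).
r_{12} = q_1·w_2 = 0.7184.
u_2 = w_2 − 0.7184·q_1 = (-1.6129, -3.1290, 1.7419, 0.8710, 1.5161).
‖u_2‖ = 4.2993, so q_2 = (-0.3752, -0.7278, 0.4052, 0.2026, 0.3526).
r_{13} = q_1·w_3 = 1.6164; r_{23} = q_2·w_3 = -5.1546.
u_3 = w_3 − 1.6164·q_1 + 5.1546·q_2 = (-0.0628, -0.0419, 1.5079, -3.2461, -0.0209).
‖u_3‖ = 3.5800, so q_3 = (-0.0175, -0.0117, 0.4212, -0.9067, -0.0058).
r_{14} = q_1·w_4 = 0.5388; r_{24} = q_2·w_4 = -1.4856; r_{34} = q_3·w_4 = 4.0422.
u_4 = w_4 − 0.5388·q_1 + 1.4856·q_2 − 4.0422·q_3 = (0.8039, -1.1307, -0.2941, -0.1307, -1.0654).

u_4 = (0.8039, -1.1307, -0.2941, -0.1307, -1.0654)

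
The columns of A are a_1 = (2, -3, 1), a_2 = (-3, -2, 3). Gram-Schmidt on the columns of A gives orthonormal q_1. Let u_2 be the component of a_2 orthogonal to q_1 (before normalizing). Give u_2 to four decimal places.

u_2 = (-3.4286, -1.3571, 2.7857)

a_1 = (2, -3, 1); ‖a_1‖ = 3.7417, so q_1 = (0.5345, -0.8018, 0.2673).
q_1·a_2 = 0.5345·(-3) + (-0.8018)·(-2) + 0.2673·3 = 0.8018.
u_2 = a_2 − 0.8018·q_1 = (-3.4286, -1.3571, 2.7857).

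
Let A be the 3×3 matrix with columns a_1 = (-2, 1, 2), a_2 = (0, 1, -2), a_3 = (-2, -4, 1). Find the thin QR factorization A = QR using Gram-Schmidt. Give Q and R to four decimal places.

a_1 = (-2, 1, 2); ‖a_1‖ = 3.0000, so e_1 = (-0.6667, 0.3333, 0.6667).
e_1·a_2 = (-0.6667)·0 + 0.3333·1 + 0.6667·(-2) = -1.0000.
u_2 = a_2 + 1.0000·e_1 = (-0.6667, 1.3333, -1.3333).
‖u_2‖ = 2.0000, so e_2 = (-0.3333, 0.6667, -0.6667).
e_1·a_3 = (-0.6667)·(-2) + 0.3333·(-4) + 0.6667·1 = 0.6667; e_2·a_3 = (-0.3333)·(-2) + 0.6667·(-4) + (-0.6667)·1 = -2.6667.
u_3 = a_3 − 0.6667·e_1 + 2.6667·e_2 = (-2.4444, -2.4444, -1.2222).
‖u_3‖ = 3.6667, so e_3 = (-0.6667, -0.6667, -0.3333).

Q = [[-0.6667, -0.3333, -0.6667], [0.3333, 0.6667, -0.6667], [0.6667, -0.6667, -0.3333]], R = [[3.0000, -1.0000, 0.6667], [0.0000, 2.0000, -2.6667], [0.0000, 0.0000, 3.6667]]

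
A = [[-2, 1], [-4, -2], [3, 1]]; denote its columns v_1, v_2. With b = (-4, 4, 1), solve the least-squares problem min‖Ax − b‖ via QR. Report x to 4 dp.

x = (0.7419, -2.9462)

q_1 = v_1/‖v_1‖ = (-2, -4, 3)/5.3852 = (-0.3714, -0.7428, 0.5571).
r_{12} = q_1·v_2 = 1.6713.
u_2 = v_2 − 1.6713·q_1 = (1.6207, -0.7586, 0.0690).
‖u_2‖ = 1.7908, so q_2 = (0.9050, -0.4236, 0.0385).
Qᵀb = (-0.9285, -5.2761).
Back-substitute: x_2 = -5.2761/1.7908 = -2.9462.
x_1 = (-0.9285 − 1.6713·(-2.9462))/5.3852 = 0.7419.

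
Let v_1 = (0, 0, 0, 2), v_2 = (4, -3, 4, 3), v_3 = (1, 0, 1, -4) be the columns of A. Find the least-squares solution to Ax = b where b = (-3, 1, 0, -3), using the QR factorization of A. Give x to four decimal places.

v_1 = (0, 0, 0, 2); ‖v_1‖ = 2.0000, so q_1 = (0.0000, 0.0000, 0.0000, 1.0000).
q_1·v_2 = 0.0000·4 + 0.0000·(-3) + 0.0000·4 + 1.0000·3 = 3.0000.
u_2 = v_2 − 3.0000·q_1 = (4.0000, -3.0000, 4.0000, 0.0000).
‖u_2‖ = 6.4031, so q_2 = (0.6247, -0.4685, 0.6247, 0.0000).
q_1·v_3 = 0.0000·1 + 0.0000·0 + 0.0000·1 + 1.0000·(-4) = -4.0000; q_2·v_3 = 0.6247·1 + (-0.4685)·0 + 0.6247·1 + 0.0000·(-4) = 1.2494.
u_3 = v_3 + 4.0000·q_1 − 1.2494·q_2 = (0.2195, 0.5854, 0.2195, 0.0000).
‖u_3‖ = 0.6626, so q_3 = (0.3313, 0.8835, 0.3313, 0.0000).
Qᵀb = (-3.0000, -2.3426, -0.1104).
Back-substitute: x_3 = -0.1104/0.6626 = -0.1667.
x_2 = (-2.3426 − 1.2494·(-0.1667))/6.4031 = -0.3333.
x_1 = (-3.0000 − 3.0000·(-0.3333) + 4.0000·(-0.1667))/2.0000 = -1.3333.

x = (-1.3333, -0.3333, -0.1667)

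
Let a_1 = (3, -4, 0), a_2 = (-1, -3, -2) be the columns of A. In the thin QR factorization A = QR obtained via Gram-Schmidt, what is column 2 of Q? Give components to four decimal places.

a_1 = (3, -4, 0); ‖a_1‖ = 5.0000, so e_1 = (0.6000, -0.8000, 0.0000).
e_1·a_2 = 0.6000·(-1) + (-0.8000)·(-3) + 0.0000·(-2) = 1.8000.
u_2 = a_2 − 1.8000·e_1 = (-2.0800, -1.5600, -2.0000).
‖u_2‖ = 3.2802, so e_2 = (-0.6341, -0.4756, -0.6097).

e_2 = (-0.6341, -0.4756, -0.6097)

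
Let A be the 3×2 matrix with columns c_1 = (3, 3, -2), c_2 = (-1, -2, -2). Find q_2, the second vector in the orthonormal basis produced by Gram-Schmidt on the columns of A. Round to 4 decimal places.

q_2 = (-0.1135, -0.4701, -0.8753)

q_1 = c_1/‖c_1‖ = (3, 3, -2)/4.6904 = (0.6396, 0.6396, -0.4264).
r_{12} = q_1·c_2 = -1.0660.
u_2 = c_2 + 1.0660·q_1 = (-0.3182, -1.3182, -2.4545).
‖u_2‖ = 2.8042, so q_2 = (-0.1135, -0.4701, -0.8753).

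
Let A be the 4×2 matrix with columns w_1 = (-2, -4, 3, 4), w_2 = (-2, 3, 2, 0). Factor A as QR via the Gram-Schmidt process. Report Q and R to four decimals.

Q = [[-0.2981, -0.5080], [-0.5963, 0.6863], [0.4472, 0.5188], [0.5963, 0.0432]], R = [[6.7082, -0.2981], [0.0000, 4.1123]]

w_1 = (-2, -4, 3, 4); ‖w_1‖ = 6.7082, so q_1 = (-0.2981, -0.5963, 0.4472, 0.5963).
q_1·w_2 = (-0.2981)·(-2) + (-0.5963)·3 + 0.4472·2 + 0.5963·0 = -0.2981.
u_2 = w_2 + 0.2981·q_1 = (-2.0889, 2.8222, 2.1333, 0.1778).
‖u_2‖ = 4.1123, so q_2 = (-0.5080, 0.6863, 0.5188, 0.0432).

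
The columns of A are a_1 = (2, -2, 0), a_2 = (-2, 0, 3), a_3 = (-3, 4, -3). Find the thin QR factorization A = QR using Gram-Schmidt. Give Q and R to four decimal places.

Q = [[0.7071, -0.3015, -0.6396], [-0.7071, -0.3015, -0.6396], [0.0000, 0.9045, -0.4264]], R = [[2.8284, -1.4142, -4.9497], [0.0000, 3.3166, -3.0151], [0.0000, 0.0000, 0.6396]]

q_1 = a_1/‖a_1‖ = (2, -2, 0)/2.8284 = (0.7071, -0.7071, 0.0000).
r_{12} = q_1·a_2 = -1.4142.
u_2 = a_2 + 1.4142·q_1 = (-1.0000, -1.0000, 3.0000).
‖u_2‖ = 3.3166, so q_2 = (-0.3015, -0.3015, 0.9045).
r_{13} = q_1·a_3 = -4.9497; r_{23} = q_2·a_3 = -3.0151.
u_3 = a_3 + 4.9497·q_1 + 3.0151·q_2 = (-0.4091, -0.4091, -0.2727).
‖u_3‖ = 0.6396, so q_3 = (-0.6396, -0.6396, -0.4264).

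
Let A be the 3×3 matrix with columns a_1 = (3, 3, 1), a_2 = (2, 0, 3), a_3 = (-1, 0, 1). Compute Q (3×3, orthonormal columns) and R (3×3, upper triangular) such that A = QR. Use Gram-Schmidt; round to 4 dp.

a_1 = (3, 3, 1); ‖a_1‖ = 4.3589, so q_1 = (0.6882, 0.6882, 0.2294).
q_1·a_2 = 0.6882·2 + 0.6882·0 + 0.2294·3 = 2.0647.
u_2 = a_2 − 2.0647·q_1 = (0.5789, -1.4211, 2.5263).
‖u_2‖ = 2.9558, so q_2 = (0.1959, -0.4808, 0.8547).
q_1·a_3 = 0.6882·(-1) + 0.6882·0 + 0.2294·1 = -0.4588; q_2·a_3 = 0.1959·(-1) + (-0.4808)·0 + 0.8547·1 = 0.6588.
u_3 = a_3 + 0.4588·q_1 − 0.6588·q_2 = (-0.8133, 0.6325, 0.5422).
‖u_3‖ = 1.1642, so q_3 = (-0.6985, 0.5433, 0.4657).

Q = [[0.6882, 0.1959, -0.6985], [0.6882, -0.4808, 0.5433], [0.2294, 0.8547, 0.4657]], R = [[4.3589, 2.0647, -0.4588], [0.0000, 2.9558, 0.6588], [0.0000, 0.0000, 1.1642]]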